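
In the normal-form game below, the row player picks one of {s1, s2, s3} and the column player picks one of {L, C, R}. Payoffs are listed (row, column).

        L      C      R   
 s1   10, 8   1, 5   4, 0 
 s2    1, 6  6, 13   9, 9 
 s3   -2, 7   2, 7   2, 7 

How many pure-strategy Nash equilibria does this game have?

2

(s1, L): the row player gets 10 (best alternative 1); the column player gets 8 (best alternative 5). Neither deviates — NE.
(s2, C): the row player gets 6 (best alternative 2); the column player gets 13 (best alternative 9). Neither deviates — NE.
(s3, R) is not a NE: the row player would switch to s2 (9 > 2).
No other cell survives both best-response checks, so there are 2 pure NE.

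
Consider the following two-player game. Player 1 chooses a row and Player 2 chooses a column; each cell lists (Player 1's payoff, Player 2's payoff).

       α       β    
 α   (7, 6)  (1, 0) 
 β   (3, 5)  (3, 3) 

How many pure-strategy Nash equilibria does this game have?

Both α: Player 1 gets 7 (best alternative 3); Player 2 gets 6 (best alternative 0). Neither deviates — NE.
Both β is not a NE: Player 2 would switch to α (5 > 3).
No other cell survives both best-response checks, so there is 1 pure NE.

1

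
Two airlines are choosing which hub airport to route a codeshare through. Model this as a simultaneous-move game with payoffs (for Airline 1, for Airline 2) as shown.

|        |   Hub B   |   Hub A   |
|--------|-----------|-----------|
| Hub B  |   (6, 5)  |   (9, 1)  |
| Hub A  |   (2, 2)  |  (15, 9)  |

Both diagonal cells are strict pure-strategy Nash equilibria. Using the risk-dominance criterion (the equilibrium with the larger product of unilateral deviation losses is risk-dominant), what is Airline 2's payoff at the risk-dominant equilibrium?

At both Hub B: Airline 1 loses 6 − 2 = 4 by deviating; Airline 2 loses 5 − 1 = 4. Product = 4·4 = 16.
At both Hub A: Airline 1 loses 15 − 9 = 6 by deviating; Airline 2 loses 9 − 2 = 7. Product = 6·7 = 42.
42 > 16, so both Hub A is risk-dominant. Airline 2's payoff there is 9.

9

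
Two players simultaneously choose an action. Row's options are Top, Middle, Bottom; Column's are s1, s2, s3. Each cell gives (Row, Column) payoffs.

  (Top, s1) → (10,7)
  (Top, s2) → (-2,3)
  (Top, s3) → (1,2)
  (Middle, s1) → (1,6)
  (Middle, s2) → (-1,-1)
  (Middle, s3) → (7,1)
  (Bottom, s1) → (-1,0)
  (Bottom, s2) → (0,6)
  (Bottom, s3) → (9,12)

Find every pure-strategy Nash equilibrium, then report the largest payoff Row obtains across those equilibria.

10

(Top, s1) is a pure NE (Row: 10 ≥ 1; Column: 7 ≥ 3). Row gets 10.
(Bottom, s3) is a pure NE (Row: 9 ≥ 7; Column: 12 ≥ 6). Row gets 9.
Every other cell has a profitable deviation for at least one player. Highest of {10, 9} is 10.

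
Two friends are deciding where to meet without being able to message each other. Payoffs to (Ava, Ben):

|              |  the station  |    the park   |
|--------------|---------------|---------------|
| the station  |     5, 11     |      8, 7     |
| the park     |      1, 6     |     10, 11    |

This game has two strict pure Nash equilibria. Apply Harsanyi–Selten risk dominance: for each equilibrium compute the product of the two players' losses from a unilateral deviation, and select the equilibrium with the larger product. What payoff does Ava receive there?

At both the station: Ava loses 5 − 1 = 4 by deviating; Ben loses 11 − 7 = 4. Product = 4·4 = 16.
At both the park: Ava loses 10 − 8 = 2 by deviating; Ben loses 11 − 6 = 5. Product = 2·5 = 10.
16 > 10, so both the station is risk-dominant. Ava's payoff there is 5.

5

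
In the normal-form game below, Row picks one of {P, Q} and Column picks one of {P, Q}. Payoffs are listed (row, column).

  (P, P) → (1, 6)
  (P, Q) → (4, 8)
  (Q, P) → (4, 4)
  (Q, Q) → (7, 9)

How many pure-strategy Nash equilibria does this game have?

1

Both Q: Row gets 7 (best alternative 4); Column gets 9 (best alternative 4). Neither deviates — NE.
Both P is not a NE: Row would switch to Q (4 > 1).
No other cell survives both best-response checks, so there is 1 pure NE.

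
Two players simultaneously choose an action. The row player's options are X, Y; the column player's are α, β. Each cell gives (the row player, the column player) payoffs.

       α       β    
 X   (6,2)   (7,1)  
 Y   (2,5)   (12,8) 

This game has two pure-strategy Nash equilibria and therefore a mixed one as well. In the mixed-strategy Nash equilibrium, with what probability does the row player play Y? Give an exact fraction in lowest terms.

1/4

The row player's mix p on X must make the column player indifferent between α and β.
The column player's payoff from α: 2p + 5(1−p). From β: 1p + 8(1−p).
Set equal: 1p = 3(1−p) → p = 3/4.
Probability on Y is 1 − 3/4 = 1/4.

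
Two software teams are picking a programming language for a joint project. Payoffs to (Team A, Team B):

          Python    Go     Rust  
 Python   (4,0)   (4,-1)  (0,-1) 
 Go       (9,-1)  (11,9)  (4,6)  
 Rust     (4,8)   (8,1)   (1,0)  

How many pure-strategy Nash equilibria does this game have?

Both Go: Team A gets 11 (best alternative 8); Team B gets 9 (best alternative 6). Neither deviates — NE.
Both Rust is not a NE: Team A would switch to Go (4 > 1).
No other cell survives both best-response checks, so there is 1 pure NE.

1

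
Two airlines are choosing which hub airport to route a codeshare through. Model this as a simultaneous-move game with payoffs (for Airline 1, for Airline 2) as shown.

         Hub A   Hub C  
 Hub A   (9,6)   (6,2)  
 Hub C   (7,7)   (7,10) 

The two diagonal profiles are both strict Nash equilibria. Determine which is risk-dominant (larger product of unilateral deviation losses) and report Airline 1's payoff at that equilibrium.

9

At both Hub A: Airline 1 loses 9 − 7 = 2 by deviating; Airline 2 loses 6 − 2 = 4. Product = 2·4 = 8.
At both Hub C: Airline 1 loses 7 − 6 = 1 by deviating; Airline 2 loses 10 − 7 = 3. Product = 1·3 = 3.
8 > 3, so both Hub A is risk-dominant. Airline 1's payoff there is 9.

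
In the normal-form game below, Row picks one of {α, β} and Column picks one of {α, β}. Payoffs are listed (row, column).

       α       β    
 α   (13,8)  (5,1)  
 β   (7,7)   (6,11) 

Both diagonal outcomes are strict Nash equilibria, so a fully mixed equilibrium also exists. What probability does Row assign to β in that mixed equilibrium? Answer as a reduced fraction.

7/11

Row's mix p on α must make Column indifferent between α and β.
Column's payoff from α: 8p + 7(1−p). From β: 1p + 11(1−p).
Set equal: 7p = 4(1−p) → p = 4/11.
Probability on β is 1 − 4/11 = 7/11.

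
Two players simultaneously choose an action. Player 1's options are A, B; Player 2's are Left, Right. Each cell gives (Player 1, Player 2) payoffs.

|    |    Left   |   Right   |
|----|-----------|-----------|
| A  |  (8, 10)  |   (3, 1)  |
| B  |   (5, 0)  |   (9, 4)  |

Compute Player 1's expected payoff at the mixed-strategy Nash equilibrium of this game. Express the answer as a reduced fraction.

19/3

Player 2 mixes with probability q on Left, chosen so Player 1 is indifferent: 8q + 3(1−q) = 5q + 9(1−q) gives q = 2/3.
Player 1's expected payoff (from either row, since indifferent) is 8·2/3 + 3·1/3 = 19/3.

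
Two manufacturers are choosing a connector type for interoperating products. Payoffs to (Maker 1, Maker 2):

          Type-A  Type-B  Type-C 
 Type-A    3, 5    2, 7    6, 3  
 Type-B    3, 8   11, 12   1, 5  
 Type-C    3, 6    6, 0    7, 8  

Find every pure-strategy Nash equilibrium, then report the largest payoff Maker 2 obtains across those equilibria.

12

Both Type-B is a pure NE (Maker 1: 11 ≥ 6; Maker 2: 12 ≥ 8). Maker 2 gets 12.
Both Type-C is a pure NE (Maker 1: 7 ≥ 6; Maker 2: 8 ≥ 6). Maker 2 gets 8.
Every other cell has a profitable deviation for at least one player. Highest of {12, 8} is 12.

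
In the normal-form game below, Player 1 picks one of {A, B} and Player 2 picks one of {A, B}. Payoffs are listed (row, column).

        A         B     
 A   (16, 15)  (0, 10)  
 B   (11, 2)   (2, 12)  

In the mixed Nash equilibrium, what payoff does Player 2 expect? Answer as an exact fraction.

32/3

Player 1 mixes with probability p on A, chosen so Player 2 is indifferent: 15p + 2(1−p) = 10p + 12(1−p) gives p = 2/3.
Player 2's expected payoff is 15·2/3 + 2·1/3 = 32/3.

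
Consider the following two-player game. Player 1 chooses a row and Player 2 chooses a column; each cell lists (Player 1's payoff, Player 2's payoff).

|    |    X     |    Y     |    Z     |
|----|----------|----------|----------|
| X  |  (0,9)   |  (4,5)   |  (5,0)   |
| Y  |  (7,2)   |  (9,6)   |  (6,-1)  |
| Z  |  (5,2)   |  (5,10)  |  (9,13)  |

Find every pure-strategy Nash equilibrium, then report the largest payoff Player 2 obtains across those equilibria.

13

Both Y is a pure NE (Player 1: 9 ≥ 5; Player 2: 6 ≥ 2). Player 2 gets 6.
Both Z is a pure NE (Player 1: 9 ≥ 6; Player 2: 13 ≥ 10). Player 2 gets 13.
Every other cell has a profitable deviation for at least one player. Highest of {6, 13} is 13.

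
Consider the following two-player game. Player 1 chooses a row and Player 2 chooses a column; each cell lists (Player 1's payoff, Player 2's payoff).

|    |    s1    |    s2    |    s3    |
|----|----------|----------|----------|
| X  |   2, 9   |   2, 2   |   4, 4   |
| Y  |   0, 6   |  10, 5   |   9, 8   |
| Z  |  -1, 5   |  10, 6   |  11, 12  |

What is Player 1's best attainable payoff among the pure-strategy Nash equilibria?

(X, s1) is a pure NE (Player 1: 2 ≥ 0; Player 2: 9 ≥ 4). Player 1 gets 2.
(Z, s3) is a pure NE (Player 1: 11 ≥ 9; Player 2: 12 ≥ 6). Player 1 gets 11.
Every other cell has a profitable deviation for at least one player. Highest of {2, 11} is 11.

11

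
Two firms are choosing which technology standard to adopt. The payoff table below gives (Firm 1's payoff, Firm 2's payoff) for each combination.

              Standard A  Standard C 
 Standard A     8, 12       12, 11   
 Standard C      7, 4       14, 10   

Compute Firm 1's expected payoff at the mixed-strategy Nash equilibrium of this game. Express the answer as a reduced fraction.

28/3

Firm 2 mixes with probability q on Standard A, chosen so Firm 1 is indifferent: 8q + 12(1−q) = 7q + 14(1−q) gives q = 2/3.
Firm 1's expected payoff (from either row, since indifferent) is 8·2/3 + 12·1/3 = 28/3.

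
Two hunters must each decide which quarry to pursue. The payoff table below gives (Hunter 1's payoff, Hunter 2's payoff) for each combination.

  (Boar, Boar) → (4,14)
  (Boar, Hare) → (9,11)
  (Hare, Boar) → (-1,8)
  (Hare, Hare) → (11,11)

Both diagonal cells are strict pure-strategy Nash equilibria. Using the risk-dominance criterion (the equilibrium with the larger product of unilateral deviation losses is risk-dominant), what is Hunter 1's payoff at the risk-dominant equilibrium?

At both Boar: Hunter 1 loses 4 − (-1) = 5 by deviating; Hunter 2 loses 14 − 11 = 3. Product = 5·3 = 15.
At both Hare: Hunter 1 loses 11 − 9 = 2 by deviating; Hunter 2 loses 11 − 8 = 3. Product = 2·3 = 6.
15 > 6, so both Boar is risk-dominant. Hunter 1's payoff there is 4.

4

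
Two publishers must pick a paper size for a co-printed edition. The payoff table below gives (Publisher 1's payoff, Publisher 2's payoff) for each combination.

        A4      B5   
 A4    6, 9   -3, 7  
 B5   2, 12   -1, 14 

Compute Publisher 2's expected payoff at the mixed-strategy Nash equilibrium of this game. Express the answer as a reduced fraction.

21/2

Publisher 1 mixes with probability p on A4, chosen so Publisher 2 is indifferent: 9p + 12(1−p) = 7p + 14(1−p) gives p = 1/2.
Publisher 2's expected payoff is 9·1/2 + 12·1/2 = 21/2.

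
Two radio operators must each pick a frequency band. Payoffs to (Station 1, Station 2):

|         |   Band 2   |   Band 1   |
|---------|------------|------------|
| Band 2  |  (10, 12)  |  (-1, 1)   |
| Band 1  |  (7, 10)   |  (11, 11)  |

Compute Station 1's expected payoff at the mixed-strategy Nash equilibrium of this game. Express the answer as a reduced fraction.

Station 2 mixes with probability q on Band 2, chosen so Station 1 is indifferent: 10q + (-1)(1−q) = 7q + 11(1−q) gives q = 4/5.
Station 1's expected payoff (from either row, since indifferent) is 10·4/5 + (-1)·1/5 = 39/5.

39/5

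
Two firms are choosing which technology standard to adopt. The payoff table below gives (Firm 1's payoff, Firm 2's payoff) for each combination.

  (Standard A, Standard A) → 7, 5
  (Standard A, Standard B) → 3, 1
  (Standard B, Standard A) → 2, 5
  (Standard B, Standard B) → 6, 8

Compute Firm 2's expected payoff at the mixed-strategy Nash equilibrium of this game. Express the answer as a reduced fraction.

5

Firm 1 mixes with probability p on Standard A, chosen so Firm 2 is indifferent: 5p + 5(1−p) = 1p + 8(1−p) gives p = 3/7.
Firm 2's expected payoff is 5·3/7 + 5·4/7 = 5.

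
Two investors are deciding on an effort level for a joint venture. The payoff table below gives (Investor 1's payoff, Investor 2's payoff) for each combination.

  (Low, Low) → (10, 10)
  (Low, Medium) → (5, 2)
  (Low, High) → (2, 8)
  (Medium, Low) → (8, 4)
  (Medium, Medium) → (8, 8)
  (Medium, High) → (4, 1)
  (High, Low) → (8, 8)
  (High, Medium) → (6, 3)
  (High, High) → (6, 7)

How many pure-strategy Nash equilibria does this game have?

2

Both Low: Investor 1 gets 10 (best alternative 8); Investor 2 gets 10 (best alternative 8). Neither deviates — NE.
Both Medium: Investor 1 gets 8 (best alternative 6); Investor 2 gets 8 (best alternative 4). Neither deviates — NE.
Both High is not a NE: Investor 2 would switch to Low (8 > 7).
No other cell survives both best-response checks, so there are 2 pure NE.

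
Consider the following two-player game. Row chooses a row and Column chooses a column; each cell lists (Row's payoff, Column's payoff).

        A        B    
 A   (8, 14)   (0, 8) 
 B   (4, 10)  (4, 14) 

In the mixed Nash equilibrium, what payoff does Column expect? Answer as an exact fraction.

Row mixes with probability p on A, chosen so Column is indifferent: 14p + 10(1−p) = 8p + 14(1−p) gives p = 2/5.
Column's expected payoff is 14·2/5 + 10·3/5 = 58/5.

58/5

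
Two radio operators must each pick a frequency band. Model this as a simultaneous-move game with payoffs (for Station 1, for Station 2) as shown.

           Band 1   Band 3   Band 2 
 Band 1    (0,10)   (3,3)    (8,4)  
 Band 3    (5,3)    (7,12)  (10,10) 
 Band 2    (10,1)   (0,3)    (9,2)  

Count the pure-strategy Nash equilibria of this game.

1

Both Band 3: Station 1 gets 7 (best alternative 3); Station 2 gets 12 (best alternative 10). Neither deviates — NE.
Both Band 2 is not a NE: Station 1 would switch to Band 3 (10 > 9).
No other cell survives both best-response checks, so there is 1 pure NE.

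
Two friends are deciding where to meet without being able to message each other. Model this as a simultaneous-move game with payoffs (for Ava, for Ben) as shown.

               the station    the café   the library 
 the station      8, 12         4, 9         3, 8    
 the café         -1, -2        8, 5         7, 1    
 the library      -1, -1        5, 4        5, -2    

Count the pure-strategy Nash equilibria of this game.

Both the station: Ava gets 8 (best alternative -1); Ben gets 12 (best alternative 9). Neither deviates — NE.
Both the café: Ava gets 8 (best alternative 5); Ben gets 5 (best alternative 1). Neither deviates — NE.
Both the library is not a NE: Ava would switch to the café (7 > 5).
No other cell survives both best-response checks, so there are 2 pure NE.

2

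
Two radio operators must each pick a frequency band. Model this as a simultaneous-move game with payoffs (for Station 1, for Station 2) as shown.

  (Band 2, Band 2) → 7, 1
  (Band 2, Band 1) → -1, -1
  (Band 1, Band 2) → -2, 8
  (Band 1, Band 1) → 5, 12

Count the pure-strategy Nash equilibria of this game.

Both Band 2: Station 1 gets 7 (best alternative -2); Station 2 gets 1 (best alternative -1). Neither deviates — NE.
Both Band 1: Station 1 gets 5 (best alternative -1); Station 2 gets 12 (best alternative 8). Neither deviates — NE.
(Band 1, Band 2) is not a NE: Station 1 would switch to Band 2 (7 > -2).
No other cell survives both best-response checks, so there are 2 pure NE.

2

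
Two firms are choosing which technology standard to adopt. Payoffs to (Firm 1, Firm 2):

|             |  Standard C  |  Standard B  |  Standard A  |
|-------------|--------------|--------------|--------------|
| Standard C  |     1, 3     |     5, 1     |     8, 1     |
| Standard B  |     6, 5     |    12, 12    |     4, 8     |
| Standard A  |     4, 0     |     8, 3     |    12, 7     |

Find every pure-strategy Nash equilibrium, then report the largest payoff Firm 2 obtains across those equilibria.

Both Standard B is a pure NE (Firm 1: 12 ≥ 8; Firm 2: 12 ≥ 8). Firm 2 gets 12.
Both Standard A is a pure NE (Firm 1: 12 ≥ 8; Firm 2: 7 ≥ 3). Firm 2 gets 7.
Every other cell has a profitable deviation for at least one player. Highest of {12, 7} is 12.

12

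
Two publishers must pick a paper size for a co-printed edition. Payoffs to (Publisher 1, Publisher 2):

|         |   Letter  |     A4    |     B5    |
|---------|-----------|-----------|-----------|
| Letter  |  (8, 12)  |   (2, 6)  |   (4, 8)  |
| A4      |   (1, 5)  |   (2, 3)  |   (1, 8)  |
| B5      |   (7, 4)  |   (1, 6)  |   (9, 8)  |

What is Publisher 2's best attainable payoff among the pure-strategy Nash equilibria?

12

Both Letter is a pure NE (Publisher 1: 8 ≥ 7; Publisher 2: 12 ≥ 8). Publisher 2 gets 12.
Both B5 is a pure NE (Publisher 1: 9 ≥ 4; Publisher 2: 8 ≥ 6). Publisher 2 gets 8.
Every other cell has a profitable deviation for at least one player. Highest of {12, 8} is 12.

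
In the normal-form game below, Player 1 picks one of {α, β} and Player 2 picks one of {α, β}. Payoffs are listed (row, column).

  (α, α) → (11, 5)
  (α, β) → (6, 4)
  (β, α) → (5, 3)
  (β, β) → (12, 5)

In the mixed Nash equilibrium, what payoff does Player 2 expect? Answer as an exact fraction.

13/3

Player 1 mixes with probability p on α, chosen so Player 2 is indifferent: 5p + 3(1−p) = 4p + 5(1−p) gives p = 2/3.
Player 2's expected payoff is 5·2/3 + 3·1/3 = 13/3.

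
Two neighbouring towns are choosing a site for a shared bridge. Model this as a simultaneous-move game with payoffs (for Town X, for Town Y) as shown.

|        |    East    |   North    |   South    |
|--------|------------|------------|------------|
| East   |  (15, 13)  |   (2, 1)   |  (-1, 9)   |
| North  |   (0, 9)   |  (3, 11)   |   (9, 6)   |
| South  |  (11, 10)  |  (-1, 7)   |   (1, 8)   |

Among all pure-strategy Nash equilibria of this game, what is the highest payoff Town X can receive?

Both East is a pure NE (Town X: 15 ≥ 11; Town Y: 13 ≥ 9). Town X gets 15.
Both North is a pure NE (Town X: 3 ≥ 2; Town Y: 11 ≥ 9). Town X gets 3.
Every other cell has a profitable deviation for at least one player. Highest of {15, 3} is 15.

15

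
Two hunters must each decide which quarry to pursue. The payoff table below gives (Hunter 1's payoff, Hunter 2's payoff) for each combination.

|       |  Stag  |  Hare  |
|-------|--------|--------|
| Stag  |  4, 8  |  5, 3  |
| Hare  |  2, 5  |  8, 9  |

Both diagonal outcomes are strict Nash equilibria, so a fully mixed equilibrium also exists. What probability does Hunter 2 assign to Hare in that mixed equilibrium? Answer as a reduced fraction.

Hunter 2's mix q on Stag must make Hunter 1 indifferent between Stag and Hare.
Hunter 1's payoff from Stag: 4q + 5(1−q). From Hare: 2q + 8(1−q).
Set equal: 2q = 3(1−q) → q = 3/5.
Probability on Hare is 1 − 3/5 = 2/5.

2/5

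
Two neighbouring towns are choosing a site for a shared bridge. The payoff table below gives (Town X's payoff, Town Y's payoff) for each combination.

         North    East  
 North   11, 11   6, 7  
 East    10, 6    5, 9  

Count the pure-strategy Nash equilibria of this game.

Both North: Town X gets 11 (best alternative 10); Town Y gets 11 (best alternative 7). Neither deviates — NE.
Both East is not a NE: Town X would switch to North (6 > 5).
No other cell survives both best-response checks, so there is 1 pure NE.

1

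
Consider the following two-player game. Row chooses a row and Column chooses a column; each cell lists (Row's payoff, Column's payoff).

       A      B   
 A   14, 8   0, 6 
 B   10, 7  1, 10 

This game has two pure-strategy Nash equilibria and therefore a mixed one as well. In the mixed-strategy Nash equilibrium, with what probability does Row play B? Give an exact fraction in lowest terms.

2/5

Row's mix p on A must make Column indifferent between A and B.
Column's payoff from A: 8p + 7(1−p). From B: 6p + 10(1−p).
Set equal: 2p = 3(1−p) → p = 3/5.
Probability on B is 1 − 3/5 = 2/5.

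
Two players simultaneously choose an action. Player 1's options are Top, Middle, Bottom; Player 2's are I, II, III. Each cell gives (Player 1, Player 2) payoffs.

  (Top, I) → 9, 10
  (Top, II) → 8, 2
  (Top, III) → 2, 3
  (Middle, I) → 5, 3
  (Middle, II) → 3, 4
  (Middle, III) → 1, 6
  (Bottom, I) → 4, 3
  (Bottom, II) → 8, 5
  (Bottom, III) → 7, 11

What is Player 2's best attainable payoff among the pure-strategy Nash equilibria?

(Top, I) is a pure NE (Player 1: 9 ≥ 5; Player 2: 10 ≥ 3). Player 2 gets 10.
(Bottom, III) is a pure NE (Player 1: 7 ≥ 2; Player 2: 11 ≥ 5). Player 2 gets 11.
Every other cell has a profitable deviation for at least one player. Highest of {10, 11} is 11.

11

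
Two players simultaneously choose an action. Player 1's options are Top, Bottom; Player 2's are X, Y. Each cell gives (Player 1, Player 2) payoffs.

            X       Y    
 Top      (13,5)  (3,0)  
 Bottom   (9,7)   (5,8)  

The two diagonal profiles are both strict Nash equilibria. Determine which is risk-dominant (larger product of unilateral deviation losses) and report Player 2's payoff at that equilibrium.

5

At (Top, X): Player 1 loses 13 − 9 = 4 by deviating; Player 2 loses 5 − 0 = 5. Product = 4·5 = 20.
At (Bottom, Y): Player 1 loses 5 − 3 = 2 by deviating; Player 2 loses 8 − 7 = 1. Product = 2·1 = 2.
20 > 2, so (Top, X) is risk-dominant. Player 2's payoff there is 5.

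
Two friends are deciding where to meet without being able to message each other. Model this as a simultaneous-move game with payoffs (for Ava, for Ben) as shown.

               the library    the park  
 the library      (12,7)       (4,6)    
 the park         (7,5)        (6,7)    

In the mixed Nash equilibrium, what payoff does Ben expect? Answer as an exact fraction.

Ava mixes with probability p on the library, chosen so Ben is indifferent: 7p + 5(1−p) = 6p + 7(1−p) gives p = 2/3.
Ben's expected payoff is 7·2/3 + 5·1/3 = 19/3.

19/3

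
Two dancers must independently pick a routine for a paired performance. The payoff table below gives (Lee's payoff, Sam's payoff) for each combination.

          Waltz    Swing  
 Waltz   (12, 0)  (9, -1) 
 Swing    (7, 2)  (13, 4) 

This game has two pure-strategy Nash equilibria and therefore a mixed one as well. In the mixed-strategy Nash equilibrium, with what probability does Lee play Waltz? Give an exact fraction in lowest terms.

2/3

Lee's mix p on Waltz must make Sam indifferent between Waltz and Swing.
Sam's payoff from Waltz: 0p + 2(1−p). From Swing: (-1)p + 4(1−p).
Set equal: 1p = 2(1−p) → p = 2/3.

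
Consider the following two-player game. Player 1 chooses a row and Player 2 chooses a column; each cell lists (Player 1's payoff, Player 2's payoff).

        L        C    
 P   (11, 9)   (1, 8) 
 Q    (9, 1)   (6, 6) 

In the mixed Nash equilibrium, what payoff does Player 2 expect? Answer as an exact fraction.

Player 1 mixes with probability p on P, chosen so Player 2 is indifferent: 9p + 1(1−p) = 8p + 6(1−p) gives p = 5/6.
Player 2's expected payoff is 9·5/6 + 1·1/6 = 23/3.

23/3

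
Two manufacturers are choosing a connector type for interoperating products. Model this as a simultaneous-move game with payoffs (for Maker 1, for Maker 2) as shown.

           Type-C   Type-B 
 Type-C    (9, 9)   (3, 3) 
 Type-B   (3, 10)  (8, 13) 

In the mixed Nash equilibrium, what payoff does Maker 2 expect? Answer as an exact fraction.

Maker 1 mixes with probability p on Type-C, chosen so Maker 2 is indifferent: 9p + 10(1−p) = 3p + 13(1−p) gives p = 1/3.
Maker 2's expected payoff is 9·1/3 + 10·2/3 = 29/3.

29/3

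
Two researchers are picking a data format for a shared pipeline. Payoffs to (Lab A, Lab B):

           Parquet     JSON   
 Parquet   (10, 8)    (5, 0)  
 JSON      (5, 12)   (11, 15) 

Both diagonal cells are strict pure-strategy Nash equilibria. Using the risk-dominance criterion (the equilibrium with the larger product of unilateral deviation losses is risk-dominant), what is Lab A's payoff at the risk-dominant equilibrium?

10

At both Parquet: Lab A loses 10 − 5 = 5 by deviating; Lab B loses 8 − 0 = 8. Product = 5·8 = 40.
At both JSON: Lab A loses 11 − 5 = 6 by deviating; Lab B loses 15 − 12 = 3. Product = 6·3 = 18.
40 > 18, so both Parquet is risk-dominant. Lab A's payoff there is 10.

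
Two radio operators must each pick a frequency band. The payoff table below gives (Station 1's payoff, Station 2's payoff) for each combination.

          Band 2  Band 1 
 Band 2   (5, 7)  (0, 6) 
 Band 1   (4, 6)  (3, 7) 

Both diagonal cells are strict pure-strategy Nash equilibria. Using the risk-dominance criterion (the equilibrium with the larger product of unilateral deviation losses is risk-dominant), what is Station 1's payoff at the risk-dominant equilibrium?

3

At both Band 2: Station 1 loses 5 − 4 = 1 by deviating; Station 2 loses 7 − 6 = 1. Product = 1·1 = 1.
At both Band 1: Station 1 loses 3 − 0 = 3 by deviating; Station 2 loses 7 − 6 = 1. Product = 3·1 = 3.
3 > 1, so both Band 1 is risk-dominant. Station 1's payoff there is 3.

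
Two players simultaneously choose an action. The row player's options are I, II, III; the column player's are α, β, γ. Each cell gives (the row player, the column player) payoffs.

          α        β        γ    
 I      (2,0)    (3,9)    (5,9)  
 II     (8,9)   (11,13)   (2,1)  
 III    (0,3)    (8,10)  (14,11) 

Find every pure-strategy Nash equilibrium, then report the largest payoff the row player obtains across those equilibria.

14

(II, β) is a pure NE (the row player: 11 ≥ 8; the column player: 13 ≥ 9). The row player gets 11.
(III, γ) is a pure NE (the row player: 14 ≥ 5; the column player: 11 ≥ 10). The row player gets 14.
Every other cell has a profitable deviation for at least one player. Highest of {11, 14} is 14.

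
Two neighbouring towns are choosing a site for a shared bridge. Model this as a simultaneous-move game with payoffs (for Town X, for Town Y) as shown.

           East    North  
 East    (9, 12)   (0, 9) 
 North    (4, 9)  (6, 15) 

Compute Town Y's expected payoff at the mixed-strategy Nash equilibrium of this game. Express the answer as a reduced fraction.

11

Town X mixes with probability p on East, chosen so Town Y is indifferent: 12p + 9(1−p) = 9p + 15(1−p) gives p = 2/3.
Town Y's expected payoff is 12·2/3 + 9·1/3 = 11.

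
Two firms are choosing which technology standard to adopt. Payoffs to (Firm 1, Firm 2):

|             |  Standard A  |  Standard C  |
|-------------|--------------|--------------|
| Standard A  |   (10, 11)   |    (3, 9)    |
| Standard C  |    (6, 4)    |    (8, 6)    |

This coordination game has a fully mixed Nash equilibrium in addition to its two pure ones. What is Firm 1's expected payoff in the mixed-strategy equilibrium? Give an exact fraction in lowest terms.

62/9

Firm 2 mixes with probability q on Standard A, chosen so Firm 1 is indifferent: 10q + 3(1−q) = 6q + 8(1−q) gives q = 5/9.
Firm 1's expected payoff (from either row, since indifferent) is 10·5/9 + 3·4/9 = 62/9.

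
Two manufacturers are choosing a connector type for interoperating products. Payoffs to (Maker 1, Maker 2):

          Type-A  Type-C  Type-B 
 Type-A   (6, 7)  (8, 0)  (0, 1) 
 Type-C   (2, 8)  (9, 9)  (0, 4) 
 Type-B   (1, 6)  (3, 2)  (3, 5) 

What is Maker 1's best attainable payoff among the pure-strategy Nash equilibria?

9

Both Type-A is a pure NE (Maker 1: 6 ≥ 2; Maker 2: 7 ≥ 1). Maker 1 gets 6.
Both Type-C is a pure NE (Maker 1: 9 ≥ 8; Maker 2: 9 ≥ 8). Maker 1 gets 9.
Every other cell has a profitable deviation for at least one player. Highest of {6, 9} is 9.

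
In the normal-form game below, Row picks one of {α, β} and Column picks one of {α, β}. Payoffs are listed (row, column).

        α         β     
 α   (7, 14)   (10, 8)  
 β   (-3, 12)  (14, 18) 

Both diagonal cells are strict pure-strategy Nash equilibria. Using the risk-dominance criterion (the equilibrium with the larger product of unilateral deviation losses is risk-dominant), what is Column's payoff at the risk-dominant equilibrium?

At both α: Row loses 7 − (-3) = 10 by deviating; Column loses 14 − 8 = 6. Product = 10·6 = 60.
At both β: Row loses 14 − 10 = 4 by deviating; Column loses 18 − 12 = 6. Product = 4·6 = 24.
60 > 24, so both α is risk-dominant. Column's payoff there is 14.

14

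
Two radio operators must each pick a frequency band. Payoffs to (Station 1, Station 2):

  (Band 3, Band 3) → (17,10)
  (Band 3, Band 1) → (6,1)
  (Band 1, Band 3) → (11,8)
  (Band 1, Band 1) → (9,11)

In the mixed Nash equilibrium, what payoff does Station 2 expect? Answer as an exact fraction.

17/2

Station 1 mixes with probability p on Band 3, chosen so Station 2 is indifferent: 10p + 8(1−p) = 1p + 11(1−p) gives p = 1/4.
Station 2's expected payoff is 10·1/4 + 8·3/4 = 17/2.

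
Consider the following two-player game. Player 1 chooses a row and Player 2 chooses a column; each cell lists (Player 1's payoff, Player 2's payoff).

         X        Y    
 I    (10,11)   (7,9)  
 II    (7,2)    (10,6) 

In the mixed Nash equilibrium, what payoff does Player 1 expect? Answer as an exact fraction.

17/2

Player 2 mixes with probability q on X, chosen so Player 1 is indifferent: 10q + 7(1−q) = 7q + 10(1−q) gives q = 1/2.
Player 1's expected payoff (from either row, since indifferent) is 10·1/2 + 7·1/2 = 17/2.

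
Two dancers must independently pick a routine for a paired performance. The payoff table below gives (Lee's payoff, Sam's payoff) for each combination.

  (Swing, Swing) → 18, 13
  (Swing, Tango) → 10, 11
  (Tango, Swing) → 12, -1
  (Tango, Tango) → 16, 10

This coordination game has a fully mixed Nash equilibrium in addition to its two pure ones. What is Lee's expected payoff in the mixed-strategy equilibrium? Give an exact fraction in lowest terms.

14

Sam mixes with probability q on Swing, chosen so Lee is indifferent: 18q + 10(1−q) = 12q + 16(1−q) gives q = 1/2.
Lee's expected payoff (from either row, since indifferent) is 18·1/2 + 10·1/2 = 14.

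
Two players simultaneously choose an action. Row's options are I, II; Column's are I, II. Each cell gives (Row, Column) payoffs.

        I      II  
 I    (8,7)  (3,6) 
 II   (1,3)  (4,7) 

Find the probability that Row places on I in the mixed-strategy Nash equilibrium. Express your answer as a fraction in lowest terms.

Row's mix p on I must make Column indifferent between I and II.
Column's payoff from I: 7p + 3(1−p). From II: 6p + 7(1−p).
Set equal: 1p = 4(1−p) → p = 4/5.

4/5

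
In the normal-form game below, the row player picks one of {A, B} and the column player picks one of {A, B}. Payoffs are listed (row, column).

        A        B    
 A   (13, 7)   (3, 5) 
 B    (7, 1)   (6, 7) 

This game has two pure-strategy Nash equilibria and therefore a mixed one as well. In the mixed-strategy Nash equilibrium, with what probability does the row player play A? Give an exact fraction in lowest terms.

3/4

The row player's mix p on A must make the column player indifferent between A and B.
The column player's payoff from A: 7p + 1(1−p). From B: 5p + 7(1−p).
Set equal: 2p = 6(1−p) → p = 6/8 = 3/4.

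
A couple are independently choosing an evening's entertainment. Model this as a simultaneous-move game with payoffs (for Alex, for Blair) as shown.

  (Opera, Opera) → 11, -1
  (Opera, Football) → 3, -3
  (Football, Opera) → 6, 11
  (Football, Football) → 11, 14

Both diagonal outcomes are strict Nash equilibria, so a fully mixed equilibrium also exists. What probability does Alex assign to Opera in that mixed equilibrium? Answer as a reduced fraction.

3/5

Alex's mix p on Opera must make Blair indifferent between Opera and Football.
Blair's payoff from Opera: (-1)p + 11(1−p). From Football: (-3)p + 14(1−p).
Set equal: 2p = 3(1−p) → p = 3/5.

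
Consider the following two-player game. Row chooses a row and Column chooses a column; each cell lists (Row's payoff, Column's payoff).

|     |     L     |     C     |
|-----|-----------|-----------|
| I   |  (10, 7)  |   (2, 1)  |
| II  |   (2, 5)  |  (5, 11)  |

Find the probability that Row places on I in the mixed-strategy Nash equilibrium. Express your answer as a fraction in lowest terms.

Row's mix p on I must make Column indifferent between L and C.
Column's payoff from L: 7p + 5(1−p). From C: 1p + 11(1−p).
Set equal: 6p = 6(1−p) → p = 6/12 = 1/2.

1/2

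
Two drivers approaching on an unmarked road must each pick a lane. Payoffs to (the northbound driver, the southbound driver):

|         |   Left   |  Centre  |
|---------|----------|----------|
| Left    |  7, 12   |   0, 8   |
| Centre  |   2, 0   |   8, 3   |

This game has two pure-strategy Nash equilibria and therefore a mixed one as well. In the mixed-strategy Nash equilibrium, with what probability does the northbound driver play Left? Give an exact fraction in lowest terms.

3/7

The northbound driver's mix p on Left must make the southbound driver indifferent between Left and Centre.
The southbound driver's payoff from Left: 12p + 0(1−p). From Centre: 8p + 3(1−p).
Set equal: 4p = 3(1−p) → p = 3/7.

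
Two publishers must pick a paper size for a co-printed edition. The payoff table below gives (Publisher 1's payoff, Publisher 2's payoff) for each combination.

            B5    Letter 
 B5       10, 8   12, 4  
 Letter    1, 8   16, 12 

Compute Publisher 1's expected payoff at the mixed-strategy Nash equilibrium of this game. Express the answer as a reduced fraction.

148/13

Publisher 2 mixes with probability q on B5, chosen so Publisher 1 is indifferent: 10q + 12(1−q) = 1q + 16(1−q) gives q = 4/13.
Publisher 1's expected payoff (from either row, since indifferent) is 10·4/13 + 12·9/13 = 148/13.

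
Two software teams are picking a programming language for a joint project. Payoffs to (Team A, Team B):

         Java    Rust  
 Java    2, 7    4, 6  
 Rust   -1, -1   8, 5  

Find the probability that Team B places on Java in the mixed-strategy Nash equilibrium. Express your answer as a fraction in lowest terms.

4/7

Team B's mix q on Java must make Team A indifferent between Java and Rust.
Team A's payoff from Java: 2q + 4(1−q). From Rust: (-1)q + 8(1−q).
Set equal: 3q = 4(1−q) → q = 4/7.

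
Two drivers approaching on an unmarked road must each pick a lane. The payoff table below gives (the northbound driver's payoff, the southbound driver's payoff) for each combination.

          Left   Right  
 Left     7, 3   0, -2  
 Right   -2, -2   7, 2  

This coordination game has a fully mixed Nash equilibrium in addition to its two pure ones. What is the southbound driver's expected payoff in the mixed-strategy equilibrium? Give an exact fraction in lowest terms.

The northbound driver mixes with probability p on Left, chosen so the southbound driver is indifferent: 3p + (-2)(1−p) = (-2)p + 2(1−p) gives p = 4/9.
The southbound driver's expected payoff is 3·4/9 + (-2)·5/9 = 2/9.

2/9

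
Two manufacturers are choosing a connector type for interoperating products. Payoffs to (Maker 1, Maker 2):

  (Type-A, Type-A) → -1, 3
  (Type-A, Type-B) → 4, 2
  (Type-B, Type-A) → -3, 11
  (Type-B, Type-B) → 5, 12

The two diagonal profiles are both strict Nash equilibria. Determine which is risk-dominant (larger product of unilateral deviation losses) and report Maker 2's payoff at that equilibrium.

At both Type-A: Maker 1 loses -1 − (-3) = 2 by deviating; Maker 2 loses 3 − 2 = 1. Product = 2·1 = 2.
At both Type-B: Maker 1 loses 5 − 4 = 1 by deviating; Maker 2 loses 12 − 11 = 1. Product = 1·1 = 1.
2 > 1, so both Type-A is risk-dominant. Maker 2's payoff there is 3.

3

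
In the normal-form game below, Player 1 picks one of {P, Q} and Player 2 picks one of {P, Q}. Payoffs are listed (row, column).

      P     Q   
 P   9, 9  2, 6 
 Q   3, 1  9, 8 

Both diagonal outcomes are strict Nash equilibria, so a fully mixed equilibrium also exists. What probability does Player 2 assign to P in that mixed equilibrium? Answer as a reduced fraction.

Player 2's mix q on P must make Player 1 indifferent between P and Q.
Player 1's payoff from P: 9q + 2(1−q). From Q: 3q + 9(1−q).
Set equal: 6q = 7(1−q) → q = 7/13.

7/13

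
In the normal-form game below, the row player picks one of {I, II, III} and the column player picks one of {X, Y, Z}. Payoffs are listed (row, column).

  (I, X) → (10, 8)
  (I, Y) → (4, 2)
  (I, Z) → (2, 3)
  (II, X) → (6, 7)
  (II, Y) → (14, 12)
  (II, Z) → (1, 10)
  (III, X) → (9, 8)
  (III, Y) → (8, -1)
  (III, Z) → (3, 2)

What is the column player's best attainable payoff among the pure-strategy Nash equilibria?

12

(I, X) is a pure NE (the row player: 10 ≥ 9; the column player: 8 ≥ 3). The column player gets 8.
(II, Y) is a pure NE (the row player: 14 ≥ 8; the column player: 12 ≥ 10). The column player gets 12.
Every other cell has a profitable deviation for at least one player. Highest of {8, 12} is 12.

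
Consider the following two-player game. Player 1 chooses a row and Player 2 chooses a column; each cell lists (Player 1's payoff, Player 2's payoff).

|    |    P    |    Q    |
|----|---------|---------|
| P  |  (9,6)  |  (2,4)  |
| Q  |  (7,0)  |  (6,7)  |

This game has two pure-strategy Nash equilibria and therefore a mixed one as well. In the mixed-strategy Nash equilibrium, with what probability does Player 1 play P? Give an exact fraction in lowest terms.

7/9

Player 1's mix p on P must make Player 2 indifferent between P and Q.
Player 2's payoff from P: 6p + 0(1−p). From Q: 4p + 7(1−p).
Set equal: 2p = 7(1−p) → p = 7/9.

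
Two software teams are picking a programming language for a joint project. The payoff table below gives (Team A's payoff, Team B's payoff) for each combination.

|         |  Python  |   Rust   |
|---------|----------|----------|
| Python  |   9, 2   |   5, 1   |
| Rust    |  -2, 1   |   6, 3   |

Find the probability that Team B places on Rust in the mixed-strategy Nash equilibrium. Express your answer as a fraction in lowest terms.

Team B's mix q on Python must make Team A indifferent between Python and Rust.
Team A's payoff from Python: 9q + 5(1−q). From Rust: (-2)q + 6(1−q).
Set equal: 11q = 1(1−q) → q = 1/12.
Probability on Rust is 1 − 1/12 = 11/12.

11/12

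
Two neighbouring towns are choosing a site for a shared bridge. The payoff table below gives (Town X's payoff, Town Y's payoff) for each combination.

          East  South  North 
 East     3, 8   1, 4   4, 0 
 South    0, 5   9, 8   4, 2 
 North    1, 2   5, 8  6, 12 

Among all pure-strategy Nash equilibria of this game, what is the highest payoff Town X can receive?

Both East is a pure NE (Town X: 3 ≥ 1; Town Y: 8 ≥ 4). Town X gets 3.
Both South is a pure NE (Town X: 9 ≥ 5; Town Y: 8 ≥ 5). Town X gets 9.
Both North is a pure NE (Town X: 6 ≥ 4; Town Y: 12 ≥ 8). Town X gets 6.
Every other cell has a profitable deviation for at least one player. Highest of {3, 9, 6} is 9.

9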